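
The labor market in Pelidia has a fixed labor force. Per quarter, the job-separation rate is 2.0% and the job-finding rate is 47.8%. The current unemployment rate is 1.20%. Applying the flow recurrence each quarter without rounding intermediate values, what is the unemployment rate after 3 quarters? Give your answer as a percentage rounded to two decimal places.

Unemployment rate after three quarters ≈ 3.66%.

With a fixed labor force, u_{t+1} = u_t + s·(1−u_t) − f·u_t = u_t·(1−s−f) + s.
Here 1−s−f = 0.502 and s = 0.020.
u_1 = 0.012000 × 0.502 + 0.020 = 0.026024.
u_2 = 0.026024 × 0.502 + 0.020 = 0.033064.
u_3 = 0.033064 × 0.502 + 0.020 = 0.036598.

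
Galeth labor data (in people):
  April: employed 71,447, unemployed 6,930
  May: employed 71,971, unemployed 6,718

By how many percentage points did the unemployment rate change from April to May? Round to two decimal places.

April: labor force = 71,447 + 6,930 = 78,377; u = 6,930/78,377 = 8.84%.
May: labor force = 71,971 + 6,718 = 78,689; u = 6,718/78,689 = 8.54%.
Change = 8.54% − 8.84% = −0.30 pp.

The unemployment rate changed by −0.30 percentage points.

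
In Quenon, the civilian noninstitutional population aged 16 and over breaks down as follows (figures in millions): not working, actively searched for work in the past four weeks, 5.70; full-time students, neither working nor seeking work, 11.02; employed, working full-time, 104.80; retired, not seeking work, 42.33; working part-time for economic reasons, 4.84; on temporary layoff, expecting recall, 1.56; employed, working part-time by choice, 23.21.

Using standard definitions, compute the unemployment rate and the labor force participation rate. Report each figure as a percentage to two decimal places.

Employed = 104.80 + 4.84 + 23.21 = 132.85 million (anyone who worked, including part-time for economic reasons, counts as employed).
Unemployed = 5.70 + 1.56 = 7.26 million (jobless and actively searching, or on temporary layoff).
Labor force = 132.85 + 7.26 = 140.11 million.
Not in labor force = 11.02 + 42.33 = 53.35 million (those not working and not actively searching are outside the labor force).
Civilian working-age population = 140.11 + 53.35 = 193.46 million.
Unemployment rate = 7.26 / 140.11 = 5.18%.
Labor force participation rate = 140.11 / 193.46 = 72.42%.

Unemployment rate ≈ 5.18%; labor force participation rate ≈ 72.42%.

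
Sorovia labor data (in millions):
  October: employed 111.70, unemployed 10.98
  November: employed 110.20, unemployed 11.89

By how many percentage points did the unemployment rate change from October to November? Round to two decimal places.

The unemployment rate changed by +0.79 percentage points.

October: labor force = 111.70 + 10.98 = 122.68; u = 10.98/122.68 = 8.95%.
November: labor force = 110.20 + 11.89 = 122.09; u = 11.89/122.09 = 9.74%.
Change = 9.74% − 8.95% = +0.79 pp.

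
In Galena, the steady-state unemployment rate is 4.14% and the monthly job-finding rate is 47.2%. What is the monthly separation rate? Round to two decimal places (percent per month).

From u* = s/(s+f): s = u·f/(1−u).
s = 0.0414 × 47.2 / (1 − 0.0414) = 1.9541 / 0.9586 ≈ 2.04% per month.

Separation rate ≈ 2.04% per month.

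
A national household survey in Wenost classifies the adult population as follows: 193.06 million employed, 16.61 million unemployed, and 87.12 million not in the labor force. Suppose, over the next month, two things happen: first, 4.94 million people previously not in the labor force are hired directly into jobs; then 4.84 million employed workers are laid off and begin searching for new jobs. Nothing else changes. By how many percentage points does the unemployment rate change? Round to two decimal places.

The unemployment rate changes by +2.07 percentage points.

Initially, labor force = 193.06 + 16.61 = 209.67 million, so u = 16.61/209.67 = 7.92%.
After the first change, employed and labor force both rise by 4.94; unemployed unchanged → E = 198.00, U = 16.61, labor force = 214.61 million.
After the second change, employed falls and unemployed rises by 4.84; labor force unchanged → E = 193.16, U = 21.45, labor force = 214.61 million.
New unemployment rate = 21.45 / 214.61 = 9.99%.
Change = 9.99% − 7.92% = +2.07 percentage points.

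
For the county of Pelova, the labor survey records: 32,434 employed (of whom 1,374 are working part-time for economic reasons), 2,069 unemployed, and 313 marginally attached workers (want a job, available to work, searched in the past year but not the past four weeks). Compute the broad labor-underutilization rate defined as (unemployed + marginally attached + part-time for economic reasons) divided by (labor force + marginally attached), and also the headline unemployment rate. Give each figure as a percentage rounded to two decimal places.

Labor force = 32,434 + 2,069 = 34,503.
Numerator = 2,069 + 313 + 1,374 = 3,756.
Denominator = 34,503 + 313 = 34,816.
Broad rate = 3,756 / 34,816 = 10.79%.
Headline unemployment rate = 2,069 / 34,503 = 6.00%.

Broad underutilization rate ≈ 10.79%; headline unemployment rate ≈ 6.00%.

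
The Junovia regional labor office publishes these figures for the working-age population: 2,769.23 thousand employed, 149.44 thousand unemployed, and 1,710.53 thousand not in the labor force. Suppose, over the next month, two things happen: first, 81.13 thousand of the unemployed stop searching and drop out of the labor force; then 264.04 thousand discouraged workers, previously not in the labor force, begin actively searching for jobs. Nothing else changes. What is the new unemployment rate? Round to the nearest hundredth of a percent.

Initially, labor force = 2,769.23 + 149.44 = 2,918.67 thousand, so u = 149.44/2,918.67 = 5.12%.
After the first change, unemployed and labor force both fall by 81.13 → E = 2,769.23, U = 68.31, labor force = 2,837.54 thousand.
After the second change, unemployed and labor force both rise by 264.04 → E = 2,769.23, U = 332.35, labor force = 3,101.58 thousand.
New unemployment rate = 332.35 / 3,101.58 = 10.72%.

New unemployment rate ≈ 10.72%.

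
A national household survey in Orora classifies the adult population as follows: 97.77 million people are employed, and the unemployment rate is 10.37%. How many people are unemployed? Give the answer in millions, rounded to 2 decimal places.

Let U be the number unemployed. The labor force is E + U, and U/(E+U) = 0.1037.
So U = 0.1037 × 97.77 / (1 − 0.1037) = 10.1387 / 0.8963 ≈ 11.31 million.

About 11.31 million are unemployed.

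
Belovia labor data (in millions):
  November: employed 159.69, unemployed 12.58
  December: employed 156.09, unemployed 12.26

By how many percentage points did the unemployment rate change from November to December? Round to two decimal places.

The unemployment rate changed by −0.02 percentage points.

November: labor force = 159.69 + 12.58 = 172.27; u = 12.58/172.27 = 7.30%.
December: labor force = 156.09 + 12.26 = 168.35; u = 12.26/168.35 = 7.28%.
Change = 7.28% − 7.30% = −0.02 pp.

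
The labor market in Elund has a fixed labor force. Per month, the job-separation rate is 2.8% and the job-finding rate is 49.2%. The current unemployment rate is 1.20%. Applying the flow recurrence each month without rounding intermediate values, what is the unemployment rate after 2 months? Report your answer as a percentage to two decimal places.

Unemployment rate after two months ≈ 4.42%.

With a fixed labor force, u_{t+1} = u_t + s·(1−u_t) − f·u_t = u_t·(1−s−f) + s.
Here 1−s−f = 0.480 and s = 0.028.
u_1 = 0.012000 × 0.480 + 0.028 = 0.033760.
u_2 = 0.033760 × 0.480 + 0.028 = 0.044205.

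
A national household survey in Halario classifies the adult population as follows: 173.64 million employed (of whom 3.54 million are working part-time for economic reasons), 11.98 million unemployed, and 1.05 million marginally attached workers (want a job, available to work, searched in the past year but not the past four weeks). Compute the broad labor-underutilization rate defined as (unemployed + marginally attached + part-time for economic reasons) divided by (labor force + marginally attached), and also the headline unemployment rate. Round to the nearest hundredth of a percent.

Labor force = 173.64 + 11.98 = 185.62 million.
Numerator = 11.98 + 1.05 + 3.54 = 16.57 million.
Denominator = 185.62 + 1.05 = 186.67 million.
Broad rate = 16.57 / 186.67 = 8.88%.
Headline unemployment rate = 11.98 / 185.62 = 6.45%.

Broad underutilization rate ≈ 8.88%; headline unemployment rate ≈ 6.45%.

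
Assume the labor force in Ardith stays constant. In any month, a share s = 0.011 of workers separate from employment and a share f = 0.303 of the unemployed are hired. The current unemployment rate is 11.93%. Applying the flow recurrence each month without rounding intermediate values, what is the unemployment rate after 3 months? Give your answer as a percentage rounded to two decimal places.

With a fixed labor force, u_{t+1} = u_t + s·(1−u_t) − f·u_t = u_t·(1−s−f) + s.
Here 1−s−f = 0.686 and s = 0.011.
u_1 = 0.119300 × 0.686 + 0.011 = 0.092840.
u_2 = 0.092840 × 0.686 + 0.011 = 0.074688.
u_3 = 0.074688 × 0.686 + 0.011 = 0.062236.

Unemployment rate after three months ≈ 6.22%.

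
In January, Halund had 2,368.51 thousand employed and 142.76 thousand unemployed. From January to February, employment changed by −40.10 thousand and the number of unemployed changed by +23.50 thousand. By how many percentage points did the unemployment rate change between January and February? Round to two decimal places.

The unemployment rate changed by +0.98 percentage points.

January: labor force = 2,368.51 + 142.76 = 2,511.27; u = 142.76/2,511.27 = 5.68%.
February: labor force = 2,328.41 + 166.26 = 2,494.67; u = 166.26/2,494.67 = 6.66%.
Change = 6.66% − 5.68% = +0.98 pp.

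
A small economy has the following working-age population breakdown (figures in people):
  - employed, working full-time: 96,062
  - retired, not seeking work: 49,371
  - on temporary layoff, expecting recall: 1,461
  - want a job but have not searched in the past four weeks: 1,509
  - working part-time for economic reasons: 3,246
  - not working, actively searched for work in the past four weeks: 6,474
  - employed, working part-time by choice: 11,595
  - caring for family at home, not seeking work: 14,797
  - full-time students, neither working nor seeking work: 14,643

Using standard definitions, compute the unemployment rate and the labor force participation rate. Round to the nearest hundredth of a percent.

Employed = 96,062 + 3,246 + 11,595 = 110,903 (anyone who worked, including part-time for economic reasons, counts as employed).
Unemployed = 1,461 + 6,474 = 7,935 (jobless and actively searching, or on temporary layoff).
Labor force = 110,903 + 7,935 = 118,838.
Not in labor force = 49,371 + 1,509 + 14,797 + 14,643 = 80,320 (those not working and not actively searching are outside the labor force — including those who want a job but have given up searching).
Civilian working-age population = 118,838 + 80,320 = 199,158.
Unemployment rate = 7,935 / 118,838 = 6.68%.
Labor force participation rate = 118,838 / 199,158 = 59.67%.

Unemployment rate ≈ 6.68%; labor force participation rate ≈ 59.67%.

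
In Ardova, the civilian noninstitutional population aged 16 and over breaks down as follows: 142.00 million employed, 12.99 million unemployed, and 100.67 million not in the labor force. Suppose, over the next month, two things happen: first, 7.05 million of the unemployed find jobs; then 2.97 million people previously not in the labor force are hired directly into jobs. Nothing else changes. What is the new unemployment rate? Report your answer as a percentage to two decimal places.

Initially, labor force = 142.00 + 12.99 = 154.99 million, so u = 12.99/154.99 = 8.38%.
After the first change, unemployed falls and employed rises by 7.05; labor force unchanged → E = 149.05, U = 5.94, labor force = 154.99 million.
After the second change, employed and labor force both rise by 2.97; unemployed unchanged → E = 152.02, U = 5.94, labor force = 157.96 million.
New unemployment rate = 5.94 / 157.96 = 3.76%.

New unemployment rate ≈ 3.76%.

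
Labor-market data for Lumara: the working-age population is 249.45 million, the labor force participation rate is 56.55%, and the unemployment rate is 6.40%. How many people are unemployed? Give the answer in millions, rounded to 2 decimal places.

Labor force = 0.5655 × 249.45 = 141.06 million.
Unemployed = 0.0640 × 141.06 ≈ 9.03 million.

About 9.03 million are unemployed.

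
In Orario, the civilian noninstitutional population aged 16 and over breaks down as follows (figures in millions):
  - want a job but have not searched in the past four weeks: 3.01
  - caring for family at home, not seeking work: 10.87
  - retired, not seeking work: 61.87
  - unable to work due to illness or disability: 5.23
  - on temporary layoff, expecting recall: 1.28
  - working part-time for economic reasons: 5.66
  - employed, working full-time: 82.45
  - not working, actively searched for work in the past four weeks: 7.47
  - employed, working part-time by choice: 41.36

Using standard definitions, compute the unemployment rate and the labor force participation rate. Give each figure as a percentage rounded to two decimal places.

Unemployment rate ≈ 6.33%; labor force participation rate ≈ 63.06%.

Employed = 5.66 + 82.45 + 41.36 = 129.47 million (anyone who worked, including part-time for economic reasons, counts as employed).
Unemployed = 1.28 + 7.47 = 8.75 million (jobless and actively searching, or on temporary layoff).
Labor force = 129.47 + 8.75 = 138.22 million.
Not in labor force = 3.01 + 10.87 + 61.87 + 5.23 = 80.98 million (those not working and not actively searching are outside the labor force — including those who want a job but have given up searching).
Civilian working-age population = 138.22 + 80.98 = 219.20 million.
Unemployment rate = 8.75 / 138.22 = 6.33%.
Labor force participation rate = 138.22 / 219.20 = 63.06%.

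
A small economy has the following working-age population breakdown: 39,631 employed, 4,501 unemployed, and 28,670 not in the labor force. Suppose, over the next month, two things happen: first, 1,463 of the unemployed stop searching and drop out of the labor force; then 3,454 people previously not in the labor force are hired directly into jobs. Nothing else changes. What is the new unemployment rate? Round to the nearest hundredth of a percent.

Initially, labor force = 39,631 + 4,501 = 44,132, so u = 4,501/44,132 = 10.20%.
After the first change, unemployed and labor force both fall by 1,463 → E = 39,631, U = 3,038, labor force = 42,669.
After the second change, employed and labor force both rise by 3,454; unemployed unchanged → E = 43,085, U = 3,038, labor force = 46,123.
New unemployment rate = 3,038 / 46,123 = 6.59%.

New unemployment rate ≈ 6.59%.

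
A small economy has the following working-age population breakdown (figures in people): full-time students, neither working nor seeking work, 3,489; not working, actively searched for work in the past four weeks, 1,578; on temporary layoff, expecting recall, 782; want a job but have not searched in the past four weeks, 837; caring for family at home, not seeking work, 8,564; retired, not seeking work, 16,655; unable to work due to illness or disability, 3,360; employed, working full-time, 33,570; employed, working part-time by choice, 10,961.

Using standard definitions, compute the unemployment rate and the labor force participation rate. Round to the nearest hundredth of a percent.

Employed = 33,570 + 10,961 = 44,531.
Unemployed = 1,578 + 782 = 2,360 (jobless and actively searching, or on temporary layoff).
Labor force = 44,531 + 2,360 = 46,891.
Not in labor force = 3,489 + 837 + 8,564 + 16,655 + 3,360 = 32,905 (those not working and not actively searching are outside the labor force — including those who want a job but have given up searching).
Civilian working-age population = 46,891 + 32,905 = 79,796.
Unemployment rate = 2,360 / 46,891 = 5.03%.
Labor force participation rate = 46,891 / 79,796 = 58.76%.

Unemployment rate ≈ 5.03%; labor force participation rate ≈ 58.76%.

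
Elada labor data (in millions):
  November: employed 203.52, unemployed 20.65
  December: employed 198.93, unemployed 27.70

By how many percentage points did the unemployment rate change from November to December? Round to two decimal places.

November: labor force = 203.52 + 20.65 = 224.17; u = 20.65/224.17 = 9.21%.
December: labor force = 198.93 + 27.70 = 226.63; u = 27.70/226.63 = 12.22%.
Change = 12.22% − 9.21% = +3.01 pp.

The unemployment rate changed by +3.01 percentage points.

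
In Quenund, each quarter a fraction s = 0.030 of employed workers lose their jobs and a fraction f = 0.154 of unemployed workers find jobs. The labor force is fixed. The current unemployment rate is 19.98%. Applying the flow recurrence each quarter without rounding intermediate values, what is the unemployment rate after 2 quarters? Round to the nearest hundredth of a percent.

Unemployment rate after two quarters ≈ 18.75%.

With a fixed labor force, u_{t+1} = u_t + s·(1−u_t) − f·u_t = u_t·(1−s−f) + s.
Here 1−s−f = 0.816 and s = 0.030.
u_1 = 0.199800 × 0.816 + 0.030 = 0.193037.
u_2 = 0.193037 × 0.816 + 0.030 = 0.187518.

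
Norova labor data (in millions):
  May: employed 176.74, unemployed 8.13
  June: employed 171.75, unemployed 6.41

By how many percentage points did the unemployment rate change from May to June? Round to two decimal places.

May: labor force = 176.74 + 8.13 = 184.87; u = 8.13/184.87 = 4.40%.
June: labor force = 171.75 + 6.41 = 178.16; u = 6.41/178.16 = 3.60%.
Change = 3.60% − 4.40% = −0.80 pp.

The unemployment rate changed by −0.80 percentage points.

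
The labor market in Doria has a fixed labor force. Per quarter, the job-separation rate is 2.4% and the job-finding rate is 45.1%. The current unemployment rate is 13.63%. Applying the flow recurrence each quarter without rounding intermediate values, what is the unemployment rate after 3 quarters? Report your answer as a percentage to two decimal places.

With a fixed labor force, u_{t+1} = u_t + s·(1−u_t) − f·u_t = u_t·(1−s−f) + s.
Here 1−s−f = 0.525 and s = 0.024.
u_1 = 0.136300 × 0.525 + 0.024 = 0.095558.
u_2 = 0.095558 × 0.525 + 0.024 = 0.074168.
u_3 = 0.074168 × 0.525 + 0.024 = 0.062938.

Unemployment rate after three quarters ≈ 6.29%.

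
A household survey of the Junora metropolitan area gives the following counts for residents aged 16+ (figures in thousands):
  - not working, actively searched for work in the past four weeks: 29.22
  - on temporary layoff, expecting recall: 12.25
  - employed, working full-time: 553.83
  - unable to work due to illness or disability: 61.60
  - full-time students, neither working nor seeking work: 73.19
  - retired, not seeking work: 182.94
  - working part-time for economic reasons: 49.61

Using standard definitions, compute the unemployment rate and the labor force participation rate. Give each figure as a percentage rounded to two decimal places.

Employed = 553.83 + 49.61 = 603.44 thousand (anyone who worked, including part-time for economic reasons, counts as employed).
Unemployed = 29.22 + 12.25 = 41.47 thousand (jobless and actively searching, or on temporary layoff).
Labor force = 603.44 + 41.47 = 644.91 thousand.
Not in labor force = 61.60 + 73.19 + 182.94 = 317.73 thousand (those not working and not actively searching are outside the labor force).
Civilian working-age population = 644.91 + 317.73 = 962.64 thousand.
Unemployment rate = 41.47 / 644.91 = 6.43%.
Labor force participation rate = 644.91 / 962.64 = 66.99%.

Unemployment rate ≈ 6.43%; labor force participation rate ≈ 66.99%.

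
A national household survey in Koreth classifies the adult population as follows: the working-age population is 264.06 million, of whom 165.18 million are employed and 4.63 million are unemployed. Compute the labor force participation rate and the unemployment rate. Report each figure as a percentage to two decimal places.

Labor force = employed + unemployed = 165.18 + 4.63 = 169.81 million.
Unemployment rate = 4.63 / 169.81 = 2.73%.
Labor force participation rate = 169.81 / 264.06 = 64.31%.

Labor force participation rate ≈ 64.31%; unemployment rate ≈ 2.73%.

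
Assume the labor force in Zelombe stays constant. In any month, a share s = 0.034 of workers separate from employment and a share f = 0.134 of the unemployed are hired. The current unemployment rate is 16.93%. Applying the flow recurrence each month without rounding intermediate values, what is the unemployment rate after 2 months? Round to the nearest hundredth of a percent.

Unemployment rate after two months ≈ 17.95%.

With a fixed labor force, u_{t+1} = u_t + s·(1−u_t) − f·u_t = u_t·(1−s−f) + s.
Here 1−s−f = 0.832 and s = 0.034.
u_1 = 0.169300 × 0.832 + 0.034 = 0.174858.
u_2 = 0.174858 × 0.832 + 0.034 = 0.179482.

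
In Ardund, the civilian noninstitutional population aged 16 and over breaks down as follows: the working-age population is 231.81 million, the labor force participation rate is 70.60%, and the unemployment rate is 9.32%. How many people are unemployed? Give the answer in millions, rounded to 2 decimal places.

About 15.25 million are unemployed.

Labor force = 0.7060 × 231.81 = 163.66 million.
Unemployed = 0.0932 × 163.66 ≈ 15.25 million.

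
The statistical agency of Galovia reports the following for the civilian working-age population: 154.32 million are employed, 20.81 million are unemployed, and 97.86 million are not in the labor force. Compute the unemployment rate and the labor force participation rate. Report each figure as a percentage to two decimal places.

Labor force = employed + unemployed = 154.32 + 20.81 = 175.13 million.
Working-age population = 175.13 + 97.86 = 272.99 million.
Unemployment rate = 20.81 / 175.13 = 11.88%.
Labor force participation rate = 175.13 / 272.99 = 64.15%.

Unemployment rate ≈ 11.88%; labor force participation rate ≈ 64.15%.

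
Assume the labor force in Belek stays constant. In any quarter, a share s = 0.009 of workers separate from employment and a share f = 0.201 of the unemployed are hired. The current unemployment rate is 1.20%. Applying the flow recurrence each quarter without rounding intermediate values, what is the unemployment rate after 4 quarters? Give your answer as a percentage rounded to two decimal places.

Unemployment rate after four quarters ≈ 3.08%.

With a fixed labor force, u_{t+1} = u_t + s·(1−u_t) − f·u_t = u_t·(1−s−f) + s.
Here 1−s−f = 0.790 and s = 0.009.
u_1 = 0.012000 × 0.790 + 0.009 = 0.018480.
u_2 = 0.018480 × 0.790 + 0.009 = 0.023599.
u_3 = 0.023599 × 0.790 + 0.009 = 0.027643.
u_4 = 0.027643 × 0.790 + 0.009 = 0.030838.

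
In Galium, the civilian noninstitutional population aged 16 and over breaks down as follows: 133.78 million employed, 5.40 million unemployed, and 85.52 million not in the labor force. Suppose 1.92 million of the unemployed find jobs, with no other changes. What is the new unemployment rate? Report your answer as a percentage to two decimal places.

New unemployment rate ≈ 2.50%.

Initially, labor force = 133.78 + 5.40 = 139.18 million, so u = 5.40/139.18 = 3.88%.
After the change, unemployed falls and employed rises by 1.92; labor force unchanged → E = 135.70, U = 3.48, labor force = 139.18 million.
New unemployment rate = 3.48 / 139.18 = 2.50%.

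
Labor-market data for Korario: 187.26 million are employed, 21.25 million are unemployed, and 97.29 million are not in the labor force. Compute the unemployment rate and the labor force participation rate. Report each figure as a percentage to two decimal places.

Unemployment rate ≈ 10.19%; labor force participation rate ≈ 68.19%.

Labor force = employed + unemployed = 187.26 + 21.25 = 208.51 million.
Working-age population = 208.51 + 97.29 = 305.80 million.
Unemployment rate = 21.25 / 208.51 = 10.19%.
Labor force participation rate = 208.51 / 305.80 = 68.19%.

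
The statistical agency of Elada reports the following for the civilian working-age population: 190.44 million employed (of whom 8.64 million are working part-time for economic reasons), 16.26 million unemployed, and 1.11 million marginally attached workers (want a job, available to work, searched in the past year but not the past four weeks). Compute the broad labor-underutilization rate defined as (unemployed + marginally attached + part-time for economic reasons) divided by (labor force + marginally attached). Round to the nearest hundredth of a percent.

Labor force = 190.44 + 16.26 = 206.70 million.
Numerator = 16.26 + 1.11 + 8.64 = 26.01 million.
Denominator = 206.70 + 1.11 = 207.81 million.
Broad rate = 26.01 / 207.81 = 12.52%.

Broad underutilization rate ≈ 12.52%.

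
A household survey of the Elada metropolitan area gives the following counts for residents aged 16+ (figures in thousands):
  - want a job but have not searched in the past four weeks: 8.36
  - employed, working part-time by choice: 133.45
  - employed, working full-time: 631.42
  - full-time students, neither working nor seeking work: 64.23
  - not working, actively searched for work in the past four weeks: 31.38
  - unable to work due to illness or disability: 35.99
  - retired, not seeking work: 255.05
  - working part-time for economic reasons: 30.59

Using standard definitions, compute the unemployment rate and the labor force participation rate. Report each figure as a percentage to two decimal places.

Employed = 133.45 + 631.42 + 30.59 = 795.46 thousand (anyone who worked, including part-time for economic reasons, counts as employed).
Unemployed = 31.38 thousand.
Labor force = 795.46 + 31.38 = 826.84 thousand.
Not in labor force = 8.36 + 64.23 + 35.99 + 255.05 = 363.63 thousand (those not working and not actively searching are outside the labor force — including those who want a job but have given up searching).
Civilian working-age population = 826.84 + 363.63 = 1,190.47 thousand.
Unemployment rate = 31.38 / 826.84 = 3.80%.
Labor force participation rate = 826.84 / 1,190.47 = 69.45%.

Unemployment rate ≈ 3.80%; labor force participation rate ≈ 69.45%.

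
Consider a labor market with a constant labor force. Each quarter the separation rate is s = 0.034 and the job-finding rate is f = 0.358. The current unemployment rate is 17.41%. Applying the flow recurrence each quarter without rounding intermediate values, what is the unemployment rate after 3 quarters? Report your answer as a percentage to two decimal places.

With a fixed labor force, u_{t+1} = u_t + s·(1−u_t) − f·u_t = u_t·(1−s−f) + s.
Here 1−s−f = 0.608 and s = 0.034.
u_1 = 0.174100 × 0.608 + 0.034 = 0.139853.
u_2 = 0.139853 × 0.608 + 0.034 = 0.119031.
u_3 = 0.119031 × 0.608 + 0.034 = 0.106371.

Unemployment rate after three quarters ≈ 10.64%.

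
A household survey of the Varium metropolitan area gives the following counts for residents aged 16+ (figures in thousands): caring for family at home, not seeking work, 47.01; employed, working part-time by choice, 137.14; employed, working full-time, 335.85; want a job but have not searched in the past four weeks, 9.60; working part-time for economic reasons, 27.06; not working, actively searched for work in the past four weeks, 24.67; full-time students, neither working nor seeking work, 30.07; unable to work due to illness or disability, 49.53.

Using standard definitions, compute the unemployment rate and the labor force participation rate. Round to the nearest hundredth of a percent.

Unemployment rate ≈ 4.70%; labor force participation rate ≈ 79.39%.

Employed = 137.14 + 335.85 + 27.06 = 500.05 thousand (anyone who worked, including part-time for economic reasons, counts as employed).
Unemployed = 24.67 thousand.
Labor force = 500.05 + 24.67 = 524.72 thousand.
Not in labor force = 47.01 + 9.60 + 30.07 + 49.53 = 136.21 thousand (those not working and not actively searching are outside the labor force — including those who want a job but have given up searching).
Civilian working-age population = 524.72 + 136.21 = 660.93 thousand.
Unemployment rate = 24.67 / 524.72 = 4.70%.
Labor force participation rate = 524.72 / 660.93 = 79.39%.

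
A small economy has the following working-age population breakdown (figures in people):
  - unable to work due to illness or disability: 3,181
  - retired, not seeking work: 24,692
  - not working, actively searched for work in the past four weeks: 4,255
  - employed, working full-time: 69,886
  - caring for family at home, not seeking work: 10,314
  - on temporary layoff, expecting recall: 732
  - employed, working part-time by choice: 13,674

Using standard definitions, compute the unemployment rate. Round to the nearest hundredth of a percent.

Unemployment rate ≈ 5.63%.

Employed = 69,886 + 13,674 = 83,560.
Unemployed = 4,255 + 732 = 4,987 (jobless and actively searching, or on temporary layoff).
Labor force = 83,560 + 4,987 = 88,547.
Unemployment rate = 4,987 / 88,547 = 5.63%.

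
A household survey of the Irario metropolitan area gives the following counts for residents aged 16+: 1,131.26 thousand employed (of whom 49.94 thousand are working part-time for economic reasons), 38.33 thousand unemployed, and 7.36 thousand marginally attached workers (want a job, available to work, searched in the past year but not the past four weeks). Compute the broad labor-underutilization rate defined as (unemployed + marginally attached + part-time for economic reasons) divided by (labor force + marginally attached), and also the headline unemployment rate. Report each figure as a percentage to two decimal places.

Labor force = 1,131.26 + 38.33 = 1,169.59 thousand.
Numerator = 38.33 + 7.36 + 49.94 = 95.63 thousand.
Denominator = 1,169.59 + 7.36 = 1,176.95 thousand.
Broad rate = 95.63 / 1,176.95 = 8.13%.
Headline unemployment rate = 38.33 / 1,169.59 = 3.28%.

Broad underutilization rate ≈ 8.13%; headline unemployment rate ≈ 3.28%.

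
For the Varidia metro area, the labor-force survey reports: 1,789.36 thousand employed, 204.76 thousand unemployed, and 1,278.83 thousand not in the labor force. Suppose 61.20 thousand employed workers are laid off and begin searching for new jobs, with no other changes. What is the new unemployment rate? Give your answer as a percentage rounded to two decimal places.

Initially, labor force = 1,789.36 + 204.76 = 1,994.12 thousand, so u = 204.76/1,994.12 = 10.27%.
After the change, employed falls and unemployed rises by 61.20; labor force unchanged → E = 1,728.16, U = 265.96, labor force = 1,994.12 thousand.
New unemployment rate = 265.96 / 1,994.12 = 13.34%.

New unemployment rate ≈ 13.34%.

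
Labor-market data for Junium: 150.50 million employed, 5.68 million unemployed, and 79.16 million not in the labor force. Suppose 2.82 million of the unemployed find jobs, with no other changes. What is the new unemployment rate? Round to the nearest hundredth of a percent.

Initially, labor force = 150.50 + 5.68 = 156.18 million, so u = 5.68/156.18 = 3.64%.
After the change, unemployed falls and employed rises by 2.82; labor force unchanged → E = 153.32, U = 2.86, labor force = 156.18 million.
New unemployment rate = 2.86 / 156.18 = 1.83%.

New unemployment rate ≈ 1.83%.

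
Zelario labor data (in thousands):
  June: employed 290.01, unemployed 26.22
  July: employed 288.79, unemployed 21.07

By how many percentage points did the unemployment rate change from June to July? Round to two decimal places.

The unemployment rate changed by −1.49 percentage points.

June: labor force = 290.01 + 26.22 = 316.23; u = 26.22/316.23 = 8.29%.
July: labor force = 288.79 + 21.07 = 309.86; u = 21.07/309.86 = 6.80%.
Change = 6.80% − 8.29% = −1.49 pp.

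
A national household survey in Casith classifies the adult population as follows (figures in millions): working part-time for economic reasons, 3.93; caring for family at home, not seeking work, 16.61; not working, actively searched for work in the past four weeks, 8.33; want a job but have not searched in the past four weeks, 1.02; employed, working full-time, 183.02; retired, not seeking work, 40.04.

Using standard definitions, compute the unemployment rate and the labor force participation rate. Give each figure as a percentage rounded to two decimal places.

Unemployment rate ≈ 4.27%; labor force participation rate ≈ 77.20%.

Employed = 3.93 + 183.02 = 186.95 million (anyone who worked, including part-time for economic reasons, counts as employed).
Unemployed = 8.33 million.
Labor force = 186.95 + 8.33 = 195.28 million.
Not in labor force = 16.61 + 1.02 + 40.04 = 57.67 million (those not working and not actively searching are outside the labor force — including those who want a job but have given up searching).
Civilian working-age population = 195.28 + 57.67 = 252.95 million.
Unemployment rate = 8.33 / 195.28 = 4.27%.
Labor force participation rate = 195.28 / 252.95 = 77.20%.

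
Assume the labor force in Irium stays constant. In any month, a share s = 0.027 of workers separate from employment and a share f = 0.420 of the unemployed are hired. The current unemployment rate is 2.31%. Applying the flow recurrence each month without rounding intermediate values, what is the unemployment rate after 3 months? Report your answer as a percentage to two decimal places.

With a fixed labor force, u_{t+1} = u_t + s·(1−u_t) − f·u_t = u_t·(1−s−f) + s.
Here 1−s−f = 0.553 and s = 0.027.
u_1 = 0.023100 × 0.553 + 0.027 = 0.039774.
u_2 = 0.039774 × 0.553 + 0.027 = 0.048995.
u_3 = 0.048995 × 0.553 + 0.027 = 0.054094.

Unemployment rate after three months ≈ 5.41%.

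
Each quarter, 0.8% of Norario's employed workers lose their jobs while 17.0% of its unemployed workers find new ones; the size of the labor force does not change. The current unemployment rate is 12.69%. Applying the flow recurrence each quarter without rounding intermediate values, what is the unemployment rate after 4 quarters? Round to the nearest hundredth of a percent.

Unemployment rate after four quarters ≈ 8.24%.

With a fixed labor force, u_{t+1} = u_t + s·(1−u_t) − f·u_t = u_t·(1−s−f) + s.
Here 1−s−f = 0.822 and s = 0.008.
u_1 = 0.126900 × 0.822 + 0.008 = 0.112312.
u_2 = 0.112312 × 0.822 + 0.008 = 0.100320.
u_3 = 0.100320 × 0.822 + 0.008 = 0.090463.
u_4 = 0.090463 × 0.822 + 0.008 = 0.082361.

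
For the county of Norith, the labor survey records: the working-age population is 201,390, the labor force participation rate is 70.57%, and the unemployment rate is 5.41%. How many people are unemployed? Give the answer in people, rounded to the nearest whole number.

Labor force = 0.7057 × 201,390 = 142,121.
Unemployed = 0.0541 × 142,121 ≈ 7,689.

About 7,689 are unemployed.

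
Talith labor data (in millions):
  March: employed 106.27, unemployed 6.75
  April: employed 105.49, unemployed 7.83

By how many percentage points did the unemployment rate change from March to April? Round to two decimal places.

The unemployment rate changed by +0.94 percentage points.

March: labor force = 106.27 + 6.75 = 113.02; u = 6.75/113.02 = 5.97%.
April: labor force = 105.49 + 7.83 = 113.32; u = 7.83/113.32 = 6.91%.
Change = 6.91% − 5.97% = +0.94 pp.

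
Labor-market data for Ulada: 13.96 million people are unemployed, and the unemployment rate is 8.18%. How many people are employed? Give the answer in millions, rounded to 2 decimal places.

Labor force = U / u = 13.96 / 0.0818 ≈ 170.66 million.
Employed = labor force − unemployed = 170.66 − 13.96 = 156.70 million.

About 156.70 million are employed.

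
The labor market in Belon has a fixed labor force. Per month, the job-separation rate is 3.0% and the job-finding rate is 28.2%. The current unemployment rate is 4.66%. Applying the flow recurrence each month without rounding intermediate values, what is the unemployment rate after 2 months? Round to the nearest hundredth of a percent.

Unemployment rate after two months ≈ 7.27%.

With a fixed labor force, u_{t+1} = u_t + s·(1−u_t) − f·u_t = u_t·(1−s−f) + s.
Here 1−s−f = 0.688 and s = 0.030.
u_1 = 0.046600 × 0.688 + 0.030 = 0.062061.
u_2 = 0.062061 × 0.688 + 0.030 = 0.072698.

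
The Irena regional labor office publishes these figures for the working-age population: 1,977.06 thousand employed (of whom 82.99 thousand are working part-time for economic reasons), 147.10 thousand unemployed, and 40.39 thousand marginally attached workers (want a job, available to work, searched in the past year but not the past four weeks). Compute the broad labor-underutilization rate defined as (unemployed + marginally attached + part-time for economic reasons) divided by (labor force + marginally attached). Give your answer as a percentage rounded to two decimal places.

Labor force = 1,977.06 + 147.10 = 2,124.16 thousand.
Numerator = 147.10 + 40.39 + 82.99 = 270.48 thousand.
Denominator = 2,124.16 + 40.39 = 2,164.55 thousand.
Broad rate = 270.48 / 2,164.55 = 12.50%.

Broad underutilization rate ≈ 12.50%.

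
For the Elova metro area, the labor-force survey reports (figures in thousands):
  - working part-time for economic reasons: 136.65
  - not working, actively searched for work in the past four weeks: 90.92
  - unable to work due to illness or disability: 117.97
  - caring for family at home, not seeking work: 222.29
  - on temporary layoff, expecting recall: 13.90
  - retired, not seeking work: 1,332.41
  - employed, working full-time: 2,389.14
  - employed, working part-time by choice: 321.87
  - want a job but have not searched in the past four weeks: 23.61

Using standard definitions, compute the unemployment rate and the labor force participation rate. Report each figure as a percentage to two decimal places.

Unemployment rate ≈ 3.55%; labor force participation rate ≈ 63.51%.

Employed = 136.65 + 2,389.14 + 321.87 = 2,847.66 thousand (anyone who worked, including part-time for economic reasons, counts as employed).
Unemployed = 90.92 + 13.90 = 104.82 thousand (jobless and actively searching, or on temporary layoff).
Labor force = 2,847.66 + 104.82 = 2,952.48 thousand.
Not in labor force = 117.97 + 222.29 + 1,332.41 + 23.61 = 1,696.28 thousand (those not working and not actively searching are outside the labor force — including those who want a job but have given up searching).
Civilian working-age population = 2,952.48 + 1,696.28 = 4,648.76 thousand.
Unemployment rate = 104.82 / 2,952.48 = 3.55%.
Labor force participation rate = 2,952.48 / 4,648.76 = 63.51%.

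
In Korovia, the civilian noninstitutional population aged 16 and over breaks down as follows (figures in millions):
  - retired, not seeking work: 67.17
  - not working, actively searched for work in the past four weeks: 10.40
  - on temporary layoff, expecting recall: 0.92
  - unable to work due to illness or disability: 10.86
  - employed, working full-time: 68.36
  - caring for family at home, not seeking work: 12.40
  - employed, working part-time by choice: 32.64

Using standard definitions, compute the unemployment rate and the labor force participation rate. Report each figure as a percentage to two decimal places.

Unemployment rate ≈ 10.08%; labor force participation rate ≈ 55.40%.

Employed = 68.36 + 32.64 = 101.00 million.
Unemployed = 10.40 + 0.92 = 11.32 million (jobless and actively searching, or on temporary layoff).
Labor force = 101.00 + 11.32 = 112.32 million.
Not in labor force = 67.17 + 10.86 + 12.40 = 90.43 million (those not working and not actively searching are outside the labor force).
Civilian working-age population = 112.32 + 90.43 = 202.75 million.
Unemployment rate = 11.32 / 112.32 = 10.08%.
Labor force participation rate = 112.32 / 202.75 = 55.40%.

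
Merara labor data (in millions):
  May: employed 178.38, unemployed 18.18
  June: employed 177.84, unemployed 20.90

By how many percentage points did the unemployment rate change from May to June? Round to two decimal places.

The unemployment rate changed by +1.27 percentage points.

May: labor force = 178.38 + 18.18 = 196.56; u = 18.18/196.56 = 9.25%.
June: labor force = 177.84 + 20.90 = 198.74; u = 20.90/198.74 = 10.52%.
Change = 10.52% − 9.25% = +1.27 pp.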